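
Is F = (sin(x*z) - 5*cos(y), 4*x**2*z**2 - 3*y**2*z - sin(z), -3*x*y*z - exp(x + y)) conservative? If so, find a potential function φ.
No, ∇×F = (-8*x**2*z - 3*x*z + 3*y**2 - exp(x + y) + cos(z), x*cos(x*z) + 3*y*z + exp(x + y), 8*x*z**2 - 5*sin(y)) ≠ 0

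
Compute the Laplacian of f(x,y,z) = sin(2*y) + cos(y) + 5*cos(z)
-4*sin(2*y) - cos(y) - 5*cos(z)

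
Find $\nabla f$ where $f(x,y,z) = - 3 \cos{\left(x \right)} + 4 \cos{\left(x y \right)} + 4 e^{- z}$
(-4*y*sin(x*y) + 3*sin(x), -4*x*sin(x*y), -4*exp(-z))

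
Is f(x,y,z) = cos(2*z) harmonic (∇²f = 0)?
No, ∇²f = -4*cos(2*z)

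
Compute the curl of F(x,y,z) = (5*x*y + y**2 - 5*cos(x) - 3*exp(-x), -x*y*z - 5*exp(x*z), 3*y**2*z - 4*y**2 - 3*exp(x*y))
(x*y - 3*x*exp(x*y) + 5*x*exp(x*z) + 6*y*z - 8*y, 3*y*exp(x*y), -5*x - y*z - 2*y - 5*z*exp(x*z))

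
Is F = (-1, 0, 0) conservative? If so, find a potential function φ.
Yes, F is conservative. φ = -x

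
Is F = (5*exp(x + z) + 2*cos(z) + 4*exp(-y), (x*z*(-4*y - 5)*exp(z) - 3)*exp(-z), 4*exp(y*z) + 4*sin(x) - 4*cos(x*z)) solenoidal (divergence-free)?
No, ∇·F = -4*x*z + 4*x*sin(x*z) + 4*y*exp(y*z) + 5*exp(x + z)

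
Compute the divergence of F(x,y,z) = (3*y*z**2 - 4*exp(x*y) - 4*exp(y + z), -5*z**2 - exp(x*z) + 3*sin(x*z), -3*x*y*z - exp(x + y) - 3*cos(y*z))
y*(-3*x - 4*exp(x*y) + 3*sin(y*z))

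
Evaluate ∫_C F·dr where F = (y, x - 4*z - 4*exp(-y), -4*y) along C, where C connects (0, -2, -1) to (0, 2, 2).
-8*sinh(2) - 8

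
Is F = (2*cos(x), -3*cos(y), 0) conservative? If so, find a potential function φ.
Yes, F is conservative. φ = 2*sin(x) - 3*sin(y)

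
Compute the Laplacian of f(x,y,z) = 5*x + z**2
2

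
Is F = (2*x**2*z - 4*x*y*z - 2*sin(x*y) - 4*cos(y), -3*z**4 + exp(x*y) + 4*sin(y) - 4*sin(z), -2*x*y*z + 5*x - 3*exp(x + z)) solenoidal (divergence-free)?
No, ∇·F = -2*x*y + 4*x*z + x*exp(x*y) - 4*y*z - 2*y*cos(x*y) - 3*exp(x + z) + 4*cos(y)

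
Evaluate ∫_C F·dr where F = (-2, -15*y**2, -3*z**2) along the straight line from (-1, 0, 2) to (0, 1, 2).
-7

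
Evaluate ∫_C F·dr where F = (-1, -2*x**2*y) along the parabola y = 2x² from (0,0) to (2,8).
-518/3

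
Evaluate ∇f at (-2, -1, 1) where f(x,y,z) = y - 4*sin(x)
(-4*cos(2), 1, 0)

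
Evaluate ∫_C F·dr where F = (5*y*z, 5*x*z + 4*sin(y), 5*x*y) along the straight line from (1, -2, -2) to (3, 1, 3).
-4*cos(1) + 4*cos(2) + 25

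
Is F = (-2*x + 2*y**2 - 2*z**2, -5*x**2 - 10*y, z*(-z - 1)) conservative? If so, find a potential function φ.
No, ∇×F = (0, -4*z, -10*x - 4*y) ≠ 0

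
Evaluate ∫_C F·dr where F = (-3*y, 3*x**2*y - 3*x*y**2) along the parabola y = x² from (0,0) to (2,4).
-376/7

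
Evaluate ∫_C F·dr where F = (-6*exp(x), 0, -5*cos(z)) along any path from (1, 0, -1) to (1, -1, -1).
0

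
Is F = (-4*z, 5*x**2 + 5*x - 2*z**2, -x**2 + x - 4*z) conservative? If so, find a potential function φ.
No, ∇×F = (4*z, 2*x - 5, 10*x + 5) ≠ 0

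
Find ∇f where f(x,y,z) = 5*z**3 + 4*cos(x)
(-4*sin(x), 0, 15*z**2)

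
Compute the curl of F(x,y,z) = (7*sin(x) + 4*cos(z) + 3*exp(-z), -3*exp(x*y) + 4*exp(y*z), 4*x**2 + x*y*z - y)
(x*z - 4*y*exp(y*z) - 1, -8*x - y*z - 4*sin(z) - 3*exp(-z), -3*y*exp(x*y))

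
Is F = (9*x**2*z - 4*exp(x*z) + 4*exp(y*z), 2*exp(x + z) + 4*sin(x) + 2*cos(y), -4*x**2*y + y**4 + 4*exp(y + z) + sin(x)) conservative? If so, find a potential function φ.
No, ∇×F = (-4*x**2 + 4*y**3 - 2*exp(x + z) + 4*exp(y + z), 9*x**2 + 8*x*y - 4*x*exp(x*z) + 4*y*exp(y*z) - cos(x), -4*z*exp(y*z) + 2*exp(x + z) + 4*cos(x)) ≠ 0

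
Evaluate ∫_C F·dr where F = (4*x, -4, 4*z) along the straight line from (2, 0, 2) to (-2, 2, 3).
2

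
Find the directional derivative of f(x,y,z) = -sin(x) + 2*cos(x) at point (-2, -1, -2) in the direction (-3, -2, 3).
3*sqrt(22)*(-2*sin(2) + cos(2))/22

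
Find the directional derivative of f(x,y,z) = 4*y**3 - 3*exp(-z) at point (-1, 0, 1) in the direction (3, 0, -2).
-6*sqrt(13)*exp(-1)/13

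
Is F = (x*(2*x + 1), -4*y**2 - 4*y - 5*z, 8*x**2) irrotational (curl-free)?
No, ∇×F = (5, -16*x, 0)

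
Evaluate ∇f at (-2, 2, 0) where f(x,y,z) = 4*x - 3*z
(4, 0, -3)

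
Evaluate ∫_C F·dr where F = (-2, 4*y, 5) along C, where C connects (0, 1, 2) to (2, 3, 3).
17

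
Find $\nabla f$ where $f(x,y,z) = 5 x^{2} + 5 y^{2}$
(10*x, 10*y, 0)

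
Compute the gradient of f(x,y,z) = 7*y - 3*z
(0, 7, -3)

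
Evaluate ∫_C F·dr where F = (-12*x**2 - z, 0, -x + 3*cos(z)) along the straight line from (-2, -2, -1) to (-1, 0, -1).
-27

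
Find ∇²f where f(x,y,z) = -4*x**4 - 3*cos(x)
-48*x**2 + 3*cos(x)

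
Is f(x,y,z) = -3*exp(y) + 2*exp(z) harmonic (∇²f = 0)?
No, ∇²f = -3*exp(y) + 2*exp(z)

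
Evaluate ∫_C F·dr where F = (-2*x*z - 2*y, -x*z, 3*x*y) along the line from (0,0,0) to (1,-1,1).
-1/3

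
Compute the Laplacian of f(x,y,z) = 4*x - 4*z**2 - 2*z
-8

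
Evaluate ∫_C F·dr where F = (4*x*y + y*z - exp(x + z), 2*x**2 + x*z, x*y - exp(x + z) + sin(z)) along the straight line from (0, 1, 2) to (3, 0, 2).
-exp(5) + exp(2)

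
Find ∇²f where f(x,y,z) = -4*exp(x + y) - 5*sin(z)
-8*exp(x + y) + 5*sin(z)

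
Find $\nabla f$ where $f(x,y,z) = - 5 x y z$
(-5*y*z, -5*x*z, -5*x*y)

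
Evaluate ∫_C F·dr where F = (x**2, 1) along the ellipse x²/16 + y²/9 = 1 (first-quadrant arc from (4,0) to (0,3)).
-55/3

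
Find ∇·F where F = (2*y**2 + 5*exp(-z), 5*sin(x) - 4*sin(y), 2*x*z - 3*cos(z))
2*x + 3*sin(z) - 4*cos(y)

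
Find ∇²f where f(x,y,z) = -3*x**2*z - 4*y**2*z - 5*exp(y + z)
-14*z - 10*exp(y + z)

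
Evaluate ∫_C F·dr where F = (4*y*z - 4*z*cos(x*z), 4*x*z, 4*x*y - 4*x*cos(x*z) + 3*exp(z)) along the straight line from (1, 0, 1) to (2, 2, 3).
-3*E - 4*sin(6) + 4*sin(1) + 48 + 3*exp(3)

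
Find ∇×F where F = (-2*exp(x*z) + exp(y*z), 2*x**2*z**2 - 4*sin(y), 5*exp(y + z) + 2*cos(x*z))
(-4*x**2*z + 5*exp(y + z), -2*x*exp(x*z) + y*exp(y*z) + 2*z*sin(x*z), z*(4*x*z - exp(y*z)))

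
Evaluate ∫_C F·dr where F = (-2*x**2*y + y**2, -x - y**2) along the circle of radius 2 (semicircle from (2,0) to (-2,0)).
-32/3 + 2*pi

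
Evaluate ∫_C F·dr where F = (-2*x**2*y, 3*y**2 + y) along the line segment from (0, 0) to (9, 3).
-1062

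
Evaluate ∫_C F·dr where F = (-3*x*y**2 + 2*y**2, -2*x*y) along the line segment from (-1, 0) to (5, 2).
-80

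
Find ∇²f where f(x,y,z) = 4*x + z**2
2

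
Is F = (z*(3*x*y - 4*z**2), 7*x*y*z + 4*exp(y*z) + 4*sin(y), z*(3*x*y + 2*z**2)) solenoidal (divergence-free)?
No, ∇·F = 3*x*y + 7*x*z + 3*y*z + 6*z**2 + 4*z*exp(y*z) + 4*cos(y)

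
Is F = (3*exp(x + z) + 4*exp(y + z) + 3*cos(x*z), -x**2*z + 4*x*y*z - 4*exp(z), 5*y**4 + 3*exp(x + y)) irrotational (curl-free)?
No, ∇×F = (x**2 - 4*x*y + 20*y**3 + 4*exp(z) + 3*exp(x + y), -3*x*sin(x*z) - 3*exp(x + y) + 3*exp(x + z) + 4*exp(y + z), -2*x*z + 4*y*z - 4*exp(y + z))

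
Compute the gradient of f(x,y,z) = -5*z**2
(0, 0, -10*z)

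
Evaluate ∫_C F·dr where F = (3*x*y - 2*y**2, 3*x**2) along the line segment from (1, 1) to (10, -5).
-2421/2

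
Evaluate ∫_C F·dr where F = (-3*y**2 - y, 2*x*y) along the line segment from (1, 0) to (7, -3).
0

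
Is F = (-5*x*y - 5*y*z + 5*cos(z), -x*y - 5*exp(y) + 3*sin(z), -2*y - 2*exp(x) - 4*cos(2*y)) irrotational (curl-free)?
No, ∇×F = (8*sin(2*y) - 3*cos(z) - 2, -5*y + 2*exp(x) - 5*sin(z), 5*x - y + 5*z)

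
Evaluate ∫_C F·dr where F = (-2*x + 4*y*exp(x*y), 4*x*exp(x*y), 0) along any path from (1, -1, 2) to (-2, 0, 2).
1 - 4*exp(-1)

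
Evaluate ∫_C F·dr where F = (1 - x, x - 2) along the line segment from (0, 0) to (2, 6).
-6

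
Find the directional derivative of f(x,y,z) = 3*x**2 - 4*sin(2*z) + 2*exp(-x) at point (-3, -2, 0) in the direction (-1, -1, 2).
sqrt(6)*(1 + exp(3))/3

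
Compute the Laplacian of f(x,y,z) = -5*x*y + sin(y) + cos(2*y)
-sin(y) - 4*cos(2*y)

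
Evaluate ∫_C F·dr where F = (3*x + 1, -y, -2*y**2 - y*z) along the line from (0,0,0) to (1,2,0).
1/2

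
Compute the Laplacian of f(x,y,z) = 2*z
0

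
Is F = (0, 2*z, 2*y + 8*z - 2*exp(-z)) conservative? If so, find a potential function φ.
Yes, F is conservative. φ = 2*y*z + 4*z**2 + 2*exp(-z)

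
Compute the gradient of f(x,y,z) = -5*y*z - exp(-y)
(0, -5*z + exp(-y), -5*y)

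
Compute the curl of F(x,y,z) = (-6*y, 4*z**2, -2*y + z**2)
(-8*z - 2, 0, 6)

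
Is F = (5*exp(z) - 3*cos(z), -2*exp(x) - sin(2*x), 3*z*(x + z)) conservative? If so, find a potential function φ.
No, ∇×F = (0, -3*z + 5*exp(z) + 3*sin(z), -2*exp(x) - 2*cos(2*x)) ≠ 0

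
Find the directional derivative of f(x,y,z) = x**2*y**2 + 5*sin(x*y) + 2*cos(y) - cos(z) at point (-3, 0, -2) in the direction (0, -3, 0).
15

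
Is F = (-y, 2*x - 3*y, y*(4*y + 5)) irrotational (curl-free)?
No, ∇×F = (8*y + 5, 0, 3)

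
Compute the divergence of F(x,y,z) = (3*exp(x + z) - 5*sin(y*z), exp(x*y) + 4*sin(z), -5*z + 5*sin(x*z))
x*exp(x*y) + 5*x*cos(x*z) + 3*exp(x + z) - 5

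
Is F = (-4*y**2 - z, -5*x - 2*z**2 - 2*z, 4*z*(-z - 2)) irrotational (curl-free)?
No, ∇×F = (4*z + 2, -1, 8*y - 5)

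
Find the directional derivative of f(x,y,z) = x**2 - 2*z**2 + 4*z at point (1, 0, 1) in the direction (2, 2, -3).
4*sqrt(17)/17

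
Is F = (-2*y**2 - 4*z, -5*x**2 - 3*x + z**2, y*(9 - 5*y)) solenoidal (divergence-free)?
Yes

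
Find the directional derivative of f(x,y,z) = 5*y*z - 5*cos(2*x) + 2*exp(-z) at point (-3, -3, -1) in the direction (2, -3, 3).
-sqrt(22)*(10*sin(6) + 3*E + 15)/11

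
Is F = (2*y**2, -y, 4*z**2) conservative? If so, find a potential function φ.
No, ∇×F = (0, 0, -4*y) ≠ 0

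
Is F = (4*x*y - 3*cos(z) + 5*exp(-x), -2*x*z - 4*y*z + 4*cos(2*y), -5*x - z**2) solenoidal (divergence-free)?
No, ∇·F = 4*y - 6*z - 8*sin(2*y) - 5*exp(-x)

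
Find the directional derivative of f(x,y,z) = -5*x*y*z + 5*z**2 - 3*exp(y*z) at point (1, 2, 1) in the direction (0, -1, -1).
sqrt(2)*(5 + 9*exp(2))/2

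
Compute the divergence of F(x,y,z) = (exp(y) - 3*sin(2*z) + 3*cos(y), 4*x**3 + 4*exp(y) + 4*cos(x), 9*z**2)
18*z + 4*exp(y)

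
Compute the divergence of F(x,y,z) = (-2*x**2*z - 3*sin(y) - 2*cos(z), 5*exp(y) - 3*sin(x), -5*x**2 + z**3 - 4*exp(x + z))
-4*x*z + 3*z**2 + 5*exp(y) - 4*exp(x + z)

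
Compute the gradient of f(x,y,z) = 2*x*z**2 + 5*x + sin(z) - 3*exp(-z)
(2*z**2 + 5, 0, 4*x*z + cos(z) + 3*exp(-z))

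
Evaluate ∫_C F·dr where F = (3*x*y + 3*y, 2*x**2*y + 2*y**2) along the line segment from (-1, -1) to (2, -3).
-233/6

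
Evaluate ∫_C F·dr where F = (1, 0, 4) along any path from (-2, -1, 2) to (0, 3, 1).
-2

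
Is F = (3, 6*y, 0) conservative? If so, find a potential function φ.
Yes, F is conservative. φ = 3*x + 3*y**2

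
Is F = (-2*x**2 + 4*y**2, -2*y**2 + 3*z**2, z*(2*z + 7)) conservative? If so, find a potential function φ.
No, ∇×F = (-6*z, 0, -8*y) ≠ 0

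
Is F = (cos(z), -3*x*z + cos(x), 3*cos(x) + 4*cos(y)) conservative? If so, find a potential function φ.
No, ∇×F = (3*x - 4*sin(y), 3*sin(x) - sin(z), -3*z - sin(x)) ≠ 0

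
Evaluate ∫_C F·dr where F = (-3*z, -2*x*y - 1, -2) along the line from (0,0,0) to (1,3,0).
-9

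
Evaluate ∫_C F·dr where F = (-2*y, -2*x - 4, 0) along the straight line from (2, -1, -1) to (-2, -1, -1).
-8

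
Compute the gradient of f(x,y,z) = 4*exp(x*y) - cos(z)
(4*y*exp(x*y), 4*x*exp(x*y), sin(z))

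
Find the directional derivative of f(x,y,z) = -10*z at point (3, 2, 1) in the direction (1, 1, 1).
-10*sqrt(3)/3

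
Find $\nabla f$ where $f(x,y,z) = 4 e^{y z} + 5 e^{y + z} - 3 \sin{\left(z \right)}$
(0, 4*z*exp(y*z) + 5*exp(y + z), 4*y*exp(y*z) + 5*exp(y + z) - 3*cos(z))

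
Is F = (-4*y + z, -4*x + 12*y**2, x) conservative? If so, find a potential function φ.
Yes, F is conservative. φ = -4*x*y + x*z + 4*y**3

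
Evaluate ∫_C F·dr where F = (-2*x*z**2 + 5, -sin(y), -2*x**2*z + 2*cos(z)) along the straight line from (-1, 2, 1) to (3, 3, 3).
-60 - 2*sin(1) + cos(3) + 2*sin(3) - cos(2)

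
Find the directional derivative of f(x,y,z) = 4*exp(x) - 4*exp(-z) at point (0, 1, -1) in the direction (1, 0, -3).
2*sqrt(10)*(1 - 3*E)/5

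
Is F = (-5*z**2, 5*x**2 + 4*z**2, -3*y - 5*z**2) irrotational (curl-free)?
No, ∇×F = (-8*z - 3, -10*z, 10*x)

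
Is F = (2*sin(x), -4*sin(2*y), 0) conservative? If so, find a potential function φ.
Yes, F is conservative. φ = -2*cos(x) + 2*cos(2*y)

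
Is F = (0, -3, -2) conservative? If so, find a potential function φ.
Yes, F is conservative. φ = -3*y - 2*z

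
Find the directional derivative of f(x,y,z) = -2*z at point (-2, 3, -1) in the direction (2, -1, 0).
0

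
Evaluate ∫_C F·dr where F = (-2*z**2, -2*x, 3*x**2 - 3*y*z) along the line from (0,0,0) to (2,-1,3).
11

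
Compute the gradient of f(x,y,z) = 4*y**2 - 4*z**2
(0, 8*y, -8*z)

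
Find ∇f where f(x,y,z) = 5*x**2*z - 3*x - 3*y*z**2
(10*x*z - 3, -3*z**2, 5*x**2 - 6*y*z)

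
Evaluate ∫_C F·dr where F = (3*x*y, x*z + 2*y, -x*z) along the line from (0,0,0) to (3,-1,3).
-20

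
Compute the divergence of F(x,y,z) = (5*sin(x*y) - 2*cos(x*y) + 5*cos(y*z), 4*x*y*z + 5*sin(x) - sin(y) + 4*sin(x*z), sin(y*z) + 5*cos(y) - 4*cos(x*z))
4*x*z + 4*x*sin(x*z) + 2*y*sin(x*y) + 5*y*cos(x*y) + y*cos(y*z) - cos(y)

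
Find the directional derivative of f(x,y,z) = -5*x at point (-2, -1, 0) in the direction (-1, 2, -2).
5/3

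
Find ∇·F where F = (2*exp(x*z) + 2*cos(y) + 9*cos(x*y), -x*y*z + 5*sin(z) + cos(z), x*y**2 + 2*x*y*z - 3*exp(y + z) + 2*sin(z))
2*x*y - x*z - 9*y*sin(x*y) + 2*z*exp(x*z) - 3*exp(y + z) + 2*cos(z)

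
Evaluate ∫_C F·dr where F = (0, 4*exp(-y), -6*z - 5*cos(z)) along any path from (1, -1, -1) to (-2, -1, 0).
3 - 5*sin(1)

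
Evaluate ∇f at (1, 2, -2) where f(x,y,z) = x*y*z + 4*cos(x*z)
(-8*sin(2) - 4, -2, 2 + 4*sin(2))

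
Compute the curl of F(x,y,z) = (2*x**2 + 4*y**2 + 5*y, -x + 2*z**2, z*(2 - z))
(-4*z, 0, -8*y - 6)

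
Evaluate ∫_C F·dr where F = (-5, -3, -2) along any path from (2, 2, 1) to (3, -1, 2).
2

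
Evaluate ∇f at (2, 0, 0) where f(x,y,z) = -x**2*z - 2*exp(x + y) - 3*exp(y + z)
(-2*exp(2), -2*exp(2) - 3, -7)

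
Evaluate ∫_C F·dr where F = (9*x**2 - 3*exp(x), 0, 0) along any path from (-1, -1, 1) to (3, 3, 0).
-3*exp(3) + 3*exp(-1) + 84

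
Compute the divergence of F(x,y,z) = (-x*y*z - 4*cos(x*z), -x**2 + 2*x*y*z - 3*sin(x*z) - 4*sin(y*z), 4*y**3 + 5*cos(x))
z*(2*x - y + 4*sin(x*z) - 4*cos(y*z))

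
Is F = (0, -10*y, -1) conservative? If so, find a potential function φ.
Yes, F is conservative. φ = -5*y**2 - z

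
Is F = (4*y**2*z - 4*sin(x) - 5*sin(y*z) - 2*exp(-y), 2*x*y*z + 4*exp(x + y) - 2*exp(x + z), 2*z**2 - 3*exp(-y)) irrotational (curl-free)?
No, ∇×F = ((2*(-x*y + exp(x + z))*exp(y) + 3)*exp(-y), y*(4*y - 5*cos(y*z)), ((-6*y*z + 5*z*cos(y*z) + 4*exp(x + y) - 2*exp(x + z))*exp(y) - 2)*exp(-y))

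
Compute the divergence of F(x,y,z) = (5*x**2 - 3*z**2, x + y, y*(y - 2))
10*x + 1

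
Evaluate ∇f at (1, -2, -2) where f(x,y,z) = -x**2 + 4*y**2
(-2, -16, 0)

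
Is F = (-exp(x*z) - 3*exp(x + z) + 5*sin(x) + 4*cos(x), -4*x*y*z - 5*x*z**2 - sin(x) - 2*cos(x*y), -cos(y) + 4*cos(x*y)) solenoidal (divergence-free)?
No, ∇·F = -4*x*z + 2*x*sin(x*y) - z*exp(x*z) - 3*exp(x + z) - 4*sin(x) + 5*cos(x)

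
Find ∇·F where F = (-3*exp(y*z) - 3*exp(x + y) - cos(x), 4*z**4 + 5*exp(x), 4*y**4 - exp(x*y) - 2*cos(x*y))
-3*exp(x + y) + sin(x)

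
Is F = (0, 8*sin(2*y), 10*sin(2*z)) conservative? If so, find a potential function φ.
Yes, F is conservative. φ = -4*cos(2*y) - 5*cos(2*z)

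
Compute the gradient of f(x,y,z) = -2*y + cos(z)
(0, -2, -sin(z))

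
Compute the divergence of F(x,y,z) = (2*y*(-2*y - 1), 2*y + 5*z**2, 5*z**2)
10*z + 2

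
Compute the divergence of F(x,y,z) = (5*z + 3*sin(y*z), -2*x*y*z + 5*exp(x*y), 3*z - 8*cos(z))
-2*x*z + 5*x*exp(x*y) + 8*sin(z) + 3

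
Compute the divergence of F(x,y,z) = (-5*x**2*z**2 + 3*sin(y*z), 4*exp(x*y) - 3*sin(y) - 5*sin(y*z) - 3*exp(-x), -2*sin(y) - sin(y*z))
-10*x*z**2 + 4*x*exp(x*y) - y*cos(y*z) - 5*z*cos(y*z) - 3*cos(y)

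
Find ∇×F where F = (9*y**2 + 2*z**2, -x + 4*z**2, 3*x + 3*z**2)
(-8*z, 4*z - 3, -18*y - 1)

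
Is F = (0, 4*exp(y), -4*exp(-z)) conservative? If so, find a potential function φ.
Yes, F is conservative. φ = 4*exp(y) + 4*exp(-z)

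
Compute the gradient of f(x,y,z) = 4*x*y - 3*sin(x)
(4*y - 3*cos(x), 4*x, 0)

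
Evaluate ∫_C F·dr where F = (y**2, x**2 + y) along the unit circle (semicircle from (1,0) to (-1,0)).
-4/3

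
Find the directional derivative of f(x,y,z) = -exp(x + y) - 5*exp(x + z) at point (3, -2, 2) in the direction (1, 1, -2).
sqrt(6)*E*(-2 + 5*exp(4))/6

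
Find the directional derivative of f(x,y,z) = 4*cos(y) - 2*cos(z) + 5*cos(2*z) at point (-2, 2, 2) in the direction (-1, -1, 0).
2*sqrt(2)*sin(2)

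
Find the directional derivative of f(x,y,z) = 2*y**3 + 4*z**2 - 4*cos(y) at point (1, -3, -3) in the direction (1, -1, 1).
sqrt(3)*(-26 + 4*sin(3)/3)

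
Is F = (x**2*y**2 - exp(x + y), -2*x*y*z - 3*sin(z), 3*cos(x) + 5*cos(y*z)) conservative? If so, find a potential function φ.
No, ∇×F = (2*x*y - 5*z*sin(y*z) + 3*cos(z), 3*sin(x), -2*x**2*y - 2*y*z + exp(x + y)) ≠ 0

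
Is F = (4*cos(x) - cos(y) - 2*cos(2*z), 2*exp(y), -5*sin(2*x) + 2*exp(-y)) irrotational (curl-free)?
No, ∇×F = (-2*exp(-y), 4*sin(2*z) + 10*cos(2*x), -sin(y))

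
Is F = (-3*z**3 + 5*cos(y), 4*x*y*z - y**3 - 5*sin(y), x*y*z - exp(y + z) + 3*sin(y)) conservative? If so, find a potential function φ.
No, ∇×F = (-4*x*y + x*z - exp(y + z) + 3*cos(y), z*(-y - 9*z), 4*y*z + 5*sin(y)) ≠ 0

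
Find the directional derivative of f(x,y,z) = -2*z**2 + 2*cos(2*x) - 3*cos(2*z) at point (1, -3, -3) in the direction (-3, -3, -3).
sqrt(3)*(-4 + 2*sin(6) + 4*sin(2)/3)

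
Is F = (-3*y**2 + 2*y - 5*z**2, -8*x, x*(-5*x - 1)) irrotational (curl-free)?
No, ∇×F = (0, 10*x - 10*z + 1, 6*y - 10)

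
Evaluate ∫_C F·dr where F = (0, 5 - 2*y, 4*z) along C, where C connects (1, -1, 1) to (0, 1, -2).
16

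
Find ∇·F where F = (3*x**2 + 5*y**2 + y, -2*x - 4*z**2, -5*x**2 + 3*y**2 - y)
6*x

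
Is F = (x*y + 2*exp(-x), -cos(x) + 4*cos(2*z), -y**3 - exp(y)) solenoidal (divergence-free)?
No, ∇·F = y - 2*exp(-x)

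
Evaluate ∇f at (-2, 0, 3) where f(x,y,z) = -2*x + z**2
(-2, 0, 6)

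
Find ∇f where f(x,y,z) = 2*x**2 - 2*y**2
(4*x, -4*y, 0)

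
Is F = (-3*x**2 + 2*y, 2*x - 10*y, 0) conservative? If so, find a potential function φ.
Yes, F is conservative. φ = -x**3 + 2*x*y - 5*y**2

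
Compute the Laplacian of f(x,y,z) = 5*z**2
10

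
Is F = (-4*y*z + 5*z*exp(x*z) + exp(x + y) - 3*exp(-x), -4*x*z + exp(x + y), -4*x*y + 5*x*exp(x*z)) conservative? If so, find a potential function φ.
Yes, F is conservative. φ = -4*x*y*z + 5*exp(x*z) + exp(x + y) + 3*exp(-x)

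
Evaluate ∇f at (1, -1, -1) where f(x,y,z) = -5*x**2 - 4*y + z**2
(-10, -4, -2)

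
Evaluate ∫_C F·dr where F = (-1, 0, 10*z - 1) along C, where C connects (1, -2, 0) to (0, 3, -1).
7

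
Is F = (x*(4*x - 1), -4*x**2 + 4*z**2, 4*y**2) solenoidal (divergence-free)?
No, ∇·F = 8*x - 1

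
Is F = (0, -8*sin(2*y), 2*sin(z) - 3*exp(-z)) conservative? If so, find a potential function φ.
Yes, F is conservative. φ = 4*cos(2*y) - 2*cos(z) + 3*exp(-z)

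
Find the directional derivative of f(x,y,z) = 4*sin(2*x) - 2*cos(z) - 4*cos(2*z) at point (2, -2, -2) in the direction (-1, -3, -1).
2*sqrt(11)*(-4*sqrt(2)*cos(pi/4 + 4) + sin(2))/11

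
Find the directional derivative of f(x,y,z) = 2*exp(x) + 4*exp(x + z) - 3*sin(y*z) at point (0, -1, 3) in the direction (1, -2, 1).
sqrt(6)*(21*cos(3) + 2 + 8*exp(3))/6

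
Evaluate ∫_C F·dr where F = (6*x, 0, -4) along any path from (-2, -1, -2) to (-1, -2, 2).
-25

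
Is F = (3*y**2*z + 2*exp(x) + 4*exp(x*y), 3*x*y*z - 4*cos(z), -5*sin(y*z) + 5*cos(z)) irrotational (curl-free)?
No, ∇×F = (-3*x*y - 5*z*cos(y*z) - 4*sin(z), 3*y**2, -4*x*exp(x*y) - 3*y*z)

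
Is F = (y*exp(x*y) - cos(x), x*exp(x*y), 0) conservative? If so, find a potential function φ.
Yes, F is conservative. φ = exp(x*y) - sin(x)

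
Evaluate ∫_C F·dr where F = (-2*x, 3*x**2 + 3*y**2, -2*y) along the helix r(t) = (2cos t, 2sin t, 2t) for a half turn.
-16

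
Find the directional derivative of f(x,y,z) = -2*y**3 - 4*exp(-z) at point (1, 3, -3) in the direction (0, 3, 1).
sqrt(10)*(-81 + 2*exp(3))/5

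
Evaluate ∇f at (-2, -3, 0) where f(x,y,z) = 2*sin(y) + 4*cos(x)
(4*sin(2), 2*cos(3), 0)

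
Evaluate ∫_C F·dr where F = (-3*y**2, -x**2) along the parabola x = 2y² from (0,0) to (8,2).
-368/5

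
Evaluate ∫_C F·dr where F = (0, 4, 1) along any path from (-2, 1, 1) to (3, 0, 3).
-2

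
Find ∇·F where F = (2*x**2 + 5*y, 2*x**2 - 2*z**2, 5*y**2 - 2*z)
4*x - 2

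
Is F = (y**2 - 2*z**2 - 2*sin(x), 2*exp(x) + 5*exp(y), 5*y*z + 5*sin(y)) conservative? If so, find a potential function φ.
No, ∇×F = (5*z + 5*cos(y), -4*z, -2*y + 2*exp(x)) ≠ 0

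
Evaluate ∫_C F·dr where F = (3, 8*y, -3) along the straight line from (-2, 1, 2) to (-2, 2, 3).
9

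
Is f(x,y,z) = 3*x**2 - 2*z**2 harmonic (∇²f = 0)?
No, ∇²f = 2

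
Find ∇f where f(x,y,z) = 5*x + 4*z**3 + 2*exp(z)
(5, 0, 12*z**2 + 2*exp(z))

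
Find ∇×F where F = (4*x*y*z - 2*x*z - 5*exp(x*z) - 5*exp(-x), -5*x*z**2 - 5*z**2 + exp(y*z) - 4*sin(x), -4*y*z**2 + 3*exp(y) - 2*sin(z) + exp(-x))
(10*x*z - y*exp(y*z) - 4*z**2 + 10*z + 3*exp(y), (x*(4*y - 5*exp(x*z) - 2)*exp(x) + 1)*exp(-x), -4*x*z - 5*z**2 - 4*cos(x))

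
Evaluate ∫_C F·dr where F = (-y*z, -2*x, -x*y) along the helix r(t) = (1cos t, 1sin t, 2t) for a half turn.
pi*(-2 + pi)/2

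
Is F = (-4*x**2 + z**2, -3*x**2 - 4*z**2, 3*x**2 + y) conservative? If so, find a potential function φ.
No, ∇×F = (8*z + 1, -6*x + 2*z, -6*x) ≠ 0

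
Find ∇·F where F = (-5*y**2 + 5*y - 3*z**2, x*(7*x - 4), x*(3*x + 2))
0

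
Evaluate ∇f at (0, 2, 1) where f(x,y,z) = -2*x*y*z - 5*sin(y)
(-4, -5*cos(2), 0)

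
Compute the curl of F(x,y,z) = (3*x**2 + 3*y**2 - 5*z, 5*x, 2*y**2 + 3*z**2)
(4*y, -5, 5 - 6*y)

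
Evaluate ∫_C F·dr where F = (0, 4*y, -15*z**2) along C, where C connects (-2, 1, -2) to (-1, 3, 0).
-24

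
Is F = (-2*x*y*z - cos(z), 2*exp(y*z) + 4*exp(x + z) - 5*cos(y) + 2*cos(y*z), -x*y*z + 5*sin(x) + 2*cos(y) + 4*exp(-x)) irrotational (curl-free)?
No, ∇×F = (-x*z - 2*y*exp(y*z) + 2*y*sin(y*z) - 4*exp(x + z) - 2*sin(y), -2*x*y + y*z + sin(z) - 5*cos(x) + 4*exp(-x), 2*x*z + 4*exp(x + z))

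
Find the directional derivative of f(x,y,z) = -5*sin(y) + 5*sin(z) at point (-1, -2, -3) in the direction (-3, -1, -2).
5*sqrt(14)*(cos(2) - 2*cos(3))/14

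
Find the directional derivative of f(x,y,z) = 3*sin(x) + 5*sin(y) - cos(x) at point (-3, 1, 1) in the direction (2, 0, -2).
sqrt(2)*(3*cos(3) - sin(3))/2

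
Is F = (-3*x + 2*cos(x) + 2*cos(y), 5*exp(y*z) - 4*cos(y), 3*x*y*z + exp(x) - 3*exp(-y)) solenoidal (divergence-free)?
No, ∇·F = 3*x*y + 5*z*exp(y*z) - 2*sin(x) + 4*sin(y) - 3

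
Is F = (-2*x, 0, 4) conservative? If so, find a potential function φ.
Yes, F is conservative. φ = -x**2 + 4*z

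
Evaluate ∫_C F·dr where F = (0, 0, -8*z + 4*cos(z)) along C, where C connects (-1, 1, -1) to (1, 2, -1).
0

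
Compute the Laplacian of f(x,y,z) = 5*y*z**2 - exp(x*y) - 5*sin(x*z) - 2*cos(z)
-x**2*exp(x*y) + 5*x**2*sin(x*z) - y**2*exp(x*y) + 10*y + 5*z**2*sin(x*z) + 2*cos(z)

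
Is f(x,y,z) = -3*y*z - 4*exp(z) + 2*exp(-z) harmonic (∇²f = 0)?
No, ∇²f = -4*exp(z) + 2*exp(-z)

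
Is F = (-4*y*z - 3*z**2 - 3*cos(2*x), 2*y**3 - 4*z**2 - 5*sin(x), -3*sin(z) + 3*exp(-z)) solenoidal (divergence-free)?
No, ∇·F = 6*y**2 + 6*sin(2*x) - 3*cos(z) - 3*exp(-z)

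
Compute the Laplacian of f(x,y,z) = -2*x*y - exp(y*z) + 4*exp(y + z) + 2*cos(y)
-y**2*exp(y*z) - z**2*exp(y*z) + 8*exp(y + z) - 2*cos(y)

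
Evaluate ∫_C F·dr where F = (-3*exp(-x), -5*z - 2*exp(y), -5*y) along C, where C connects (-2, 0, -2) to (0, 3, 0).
-2*exp(3) - 3*exp(2) + 5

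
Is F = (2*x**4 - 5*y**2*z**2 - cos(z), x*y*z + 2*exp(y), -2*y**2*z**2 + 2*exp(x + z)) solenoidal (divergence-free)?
No, ∇·F = 8*x**3 + x*z - 4*y**2*z + 2*exp(y) + 2*exp(x + z)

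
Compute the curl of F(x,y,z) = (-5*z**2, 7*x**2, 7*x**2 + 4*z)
(0, -14*x - 10*z, 14*x)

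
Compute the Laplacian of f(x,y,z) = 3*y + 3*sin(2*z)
-12*sin(2*z)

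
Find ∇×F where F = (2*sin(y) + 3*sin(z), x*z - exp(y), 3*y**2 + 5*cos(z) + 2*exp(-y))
(-x + 6*y - 2*exp(-y), 3*cos(z), z - 2*cos(y))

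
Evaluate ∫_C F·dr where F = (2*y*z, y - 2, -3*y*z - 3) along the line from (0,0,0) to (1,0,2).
-6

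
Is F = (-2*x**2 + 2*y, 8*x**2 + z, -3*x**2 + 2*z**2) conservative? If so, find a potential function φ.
No, ∇×F = (-1, 6*x, 16*x - 2) ≠ 0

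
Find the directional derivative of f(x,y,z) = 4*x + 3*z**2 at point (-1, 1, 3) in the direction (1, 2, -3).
-25*sqrt(14)/7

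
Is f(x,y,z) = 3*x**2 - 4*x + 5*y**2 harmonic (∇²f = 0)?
No, ∇²f = 16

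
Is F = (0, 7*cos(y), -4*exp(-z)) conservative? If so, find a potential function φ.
Yes, F is conservative. φ = 7*sin(y) + 4*exp(-z)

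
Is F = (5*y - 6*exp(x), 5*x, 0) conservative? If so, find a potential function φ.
Yes, F is conservative. φ = 5*x*y - 6*exp(x)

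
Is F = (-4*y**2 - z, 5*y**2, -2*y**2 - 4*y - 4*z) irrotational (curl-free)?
No, ∇×F = (-4*y - 4, -1, 8*y)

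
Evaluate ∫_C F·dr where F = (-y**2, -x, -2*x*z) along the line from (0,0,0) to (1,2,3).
-25/3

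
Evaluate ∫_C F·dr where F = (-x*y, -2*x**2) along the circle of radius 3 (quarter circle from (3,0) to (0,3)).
-27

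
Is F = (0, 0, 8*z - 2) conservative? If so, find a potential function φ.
Yes, F is conservative. φ = 2*z*(2*z - 1)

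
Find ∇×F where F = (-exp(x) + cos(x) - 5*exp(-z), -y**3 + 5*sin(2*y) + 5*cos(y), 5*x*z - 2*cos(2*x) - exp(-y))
(exp(-y), -5*z - 4*sin(2*x) + 5*exp(-z), 0)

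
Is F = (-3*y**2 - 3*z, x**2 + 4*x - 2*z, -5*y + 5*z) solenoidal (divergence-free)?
No, ∇·F = 5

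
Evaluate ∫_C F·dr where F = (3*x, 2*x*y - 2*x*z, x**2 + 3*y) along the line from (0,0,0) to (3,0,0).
27/2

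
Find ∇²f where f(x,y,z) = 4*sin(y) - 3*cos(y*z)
3*y**2*cos(y*z) + 3*z**2*cos(y*z) - 4*sin(y)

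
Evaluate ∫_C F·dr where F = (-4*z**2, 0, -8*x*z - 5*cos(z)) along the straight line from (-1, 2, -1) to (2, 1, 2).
-36 - 5*sin(2) - 5*sin(1)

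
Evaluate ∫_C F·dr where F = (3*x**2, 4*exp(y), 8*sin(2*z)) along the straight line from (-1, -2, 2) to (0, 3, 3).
-4*cos(6) + 4*cos(4) - 4*exp(-2) + 1 + 4*exp(3)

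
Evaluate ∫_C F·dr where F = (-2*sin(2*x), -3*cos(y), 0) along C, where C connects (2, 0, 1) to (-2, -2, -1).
3*sin(2)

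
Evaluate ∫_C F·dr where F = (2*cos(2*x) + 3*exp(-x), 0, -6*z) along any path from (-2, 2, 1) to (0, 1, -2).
-12 + sin(4) + 3*exp(2)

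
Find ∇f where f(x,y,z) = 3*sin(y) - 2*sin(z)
(0, 3*cos(y), -2*cos(z))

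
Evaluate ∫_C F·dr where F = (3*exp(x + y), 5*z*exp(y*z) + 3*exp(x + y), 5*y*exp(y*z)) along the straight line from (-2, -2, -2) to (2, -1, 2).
((3 - 5*exp(3))*exp(5) - 3 + 5*exp(2))*exp(-4)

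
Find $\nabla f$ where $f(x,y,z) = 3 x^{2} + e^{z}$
(6*x, 0, exp(z))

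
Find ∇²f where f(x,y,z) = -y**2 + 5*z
-2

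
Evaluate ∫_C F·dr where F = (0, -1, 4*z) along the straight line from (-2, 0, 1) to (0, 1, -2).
5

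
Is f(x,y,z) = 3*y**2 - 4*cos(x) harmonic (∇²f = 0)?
No, ∇²f = 4*cos(x) + 6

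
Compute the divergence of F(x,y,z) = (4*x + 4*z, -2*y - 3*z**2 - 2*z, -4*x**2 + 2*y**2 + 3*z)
5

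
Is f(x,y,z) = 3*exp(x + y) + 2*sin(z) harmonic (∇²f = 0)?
No, ∇²f = 6*exp(x + y) - 2*sin(z)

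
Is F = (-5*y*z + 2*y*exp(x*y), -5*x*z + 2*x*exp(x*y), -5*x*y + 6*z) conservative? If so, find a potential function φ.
Yes, F is conservative. φ = -5*x*y*z + 3*z**2 + 2*exp(x*y)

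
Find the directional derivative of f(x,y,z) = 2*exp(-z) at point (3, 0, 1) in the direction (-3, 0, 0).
0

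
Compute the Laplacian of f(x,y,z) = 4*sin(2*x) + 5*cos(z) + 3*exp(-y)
-16*sin(2*x) - 5*cos(z) + 3*exp(-y)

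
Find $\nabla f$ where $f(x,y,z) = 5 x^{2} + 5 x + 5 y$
(10*x + 5, 5, 0)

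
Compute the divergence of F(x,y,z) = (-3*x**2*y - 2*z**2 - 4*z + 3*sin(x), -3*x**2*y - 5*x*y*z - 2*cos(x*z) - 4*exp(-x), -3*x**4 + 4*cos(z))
-3*x**2 - 6*x*y - 5*x*z - 4*sin(z) + 3*cos(x)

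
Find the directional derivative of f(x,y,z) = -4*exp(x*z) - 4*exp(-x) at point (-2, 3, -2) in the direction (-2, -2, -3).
8*sqrt(17)*(-5*exp(2) - 1)*exp(2)/17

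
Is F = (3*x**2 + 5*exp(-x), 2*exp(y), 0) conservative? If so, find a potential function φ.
Yes, F is conservative. φ = x**3 + 2*exp(y) - 5*exp(-x)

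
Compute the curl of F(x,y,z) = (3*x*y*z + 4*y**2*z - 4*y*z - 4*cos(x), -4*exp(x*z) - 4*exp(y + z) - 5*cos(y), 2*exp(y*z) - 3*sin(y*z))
(4*x*exp(x*z) + 2*z*exp(y*z) - 3*z*cos(y*z) + 4*exp(y + z), y*(3*x + 4*y - 4), z*(-3*x - 8*y - 4*exp(x*z) + 4))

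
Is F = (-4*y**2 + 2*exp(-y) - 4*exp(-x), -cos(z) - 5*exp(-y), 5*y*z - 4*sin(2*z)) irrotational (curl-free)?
No, ∇×F = (5*z - sin(z), 0, 8*y + 2*exp(-y))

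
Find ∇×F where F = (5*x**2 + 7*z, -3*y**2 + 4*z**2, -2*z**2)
(-8*z, 7, 0)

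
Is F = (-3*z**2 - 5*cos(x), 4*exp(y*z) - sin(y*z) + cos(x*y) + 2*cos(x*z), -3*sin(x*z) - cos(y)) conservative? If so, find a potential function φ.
No, ∇×F = (2*x*sin(x*z) - 4*y*exp(y*z) + y*cos(y*z) + sin(y), 3*z*(cos(x*z) - 2), -y*sin(x*y) - 2*z*sin(x*z)) ≠ 0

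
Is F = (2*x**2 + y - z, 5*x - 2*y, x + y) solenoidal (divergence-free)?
No, ∇·F = 4*x - 2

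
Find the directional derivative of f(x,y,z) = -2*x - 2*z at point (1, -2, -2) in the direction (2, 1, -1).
-sqrt(6)/3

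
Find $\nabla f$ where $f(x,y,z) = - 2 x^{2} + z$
(-4*x, 0, 1)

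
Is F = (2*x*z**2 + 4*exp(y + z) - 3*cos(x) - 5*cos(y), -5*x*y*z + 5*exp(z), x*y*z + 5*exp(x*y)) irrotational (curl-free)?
No, ∇×F = (5*x*y + x*z + 5*x*exp(x*y) - 5*exp(z), 4*x*z - y*z - 5*y*exp(x*y) + 4*exp(y + z), -5*y*z - 4*exp(y + z) - 5*sin(y))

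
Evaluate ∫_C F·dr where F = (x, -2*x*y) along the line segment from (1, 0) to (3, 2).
-16/3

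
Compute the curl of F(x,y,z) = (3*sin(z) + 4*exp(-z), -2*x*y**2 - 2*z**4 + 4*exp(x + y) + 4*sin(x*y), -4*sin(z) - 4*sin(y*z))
(4*z*(2*z**2 - cos(y*z)), 3*cos(z) - 4*exp(-z), -2*y**2 + 4*y*cos(x*y) + 4*exp(x + y))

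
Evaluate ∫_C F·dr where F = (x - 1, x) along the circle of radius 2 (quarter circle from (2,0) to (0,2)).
pi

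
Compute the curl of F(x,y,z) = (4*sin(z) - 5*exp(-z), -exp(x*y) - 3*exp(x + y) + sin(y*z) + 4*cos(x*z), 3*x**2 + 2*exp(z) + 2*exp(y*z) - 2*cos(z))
(4*x*sin(x*z) - y*cos(y*z) + 2*z*exp(y*z), -6*x + 4*cos(z) + 5*exp(-z), -y*exp(x*y) - 4*z*sin(x*z) - 3*exp(x + y))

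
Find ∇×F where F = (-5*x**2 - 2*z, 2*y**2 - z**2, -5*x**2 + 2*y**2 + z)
(4*y + 2*z, 10*x - 2, 0)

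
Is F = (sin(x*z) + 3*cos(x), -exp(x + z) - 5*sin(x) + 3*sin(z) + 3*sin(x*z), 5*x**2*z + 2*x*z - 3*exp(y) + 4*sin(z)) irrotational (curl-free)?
No, ∇×F = (-3*x*cos(x*z) - 3*exp(y) + exp(x + z) - 3*cos(z), -10*x*z + x*cos(x*z) - 2*z, 3*z*cos(x*z) - exp(x + z) - 5*cos(x))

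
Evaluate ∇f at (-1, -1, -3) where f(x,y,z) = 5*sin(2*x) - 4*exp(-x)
(10*cos(2) + 4*E, 0, 0)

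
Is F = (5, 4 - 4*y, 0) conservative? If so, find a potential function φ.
Yes, F is conservative. φ = 5*x - 2*y**2 + 4*y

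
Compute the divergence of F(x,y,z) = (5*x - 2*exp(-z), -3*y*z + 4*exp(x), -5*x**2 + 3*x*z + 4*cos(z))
3*x - 3*z - 4*sin(z) + 5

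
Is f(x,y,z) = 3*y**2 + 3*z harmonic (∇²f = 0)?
No, ∇²f = 6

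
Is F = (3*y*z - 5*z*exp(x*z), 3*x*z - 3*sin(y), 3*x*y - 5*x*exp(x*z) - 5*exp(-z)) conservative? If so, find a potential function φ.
Yes, F is conservative. φ = 3*x*y*z - 5*exp(x*z) + 3*cos(y) + 5*exp(-z)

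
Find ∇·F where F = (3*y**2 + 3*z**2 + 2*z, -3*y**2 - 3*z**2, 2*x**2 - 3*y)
-6*y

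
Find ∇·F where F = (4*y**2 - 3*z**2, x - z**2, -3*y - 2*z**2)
-4*z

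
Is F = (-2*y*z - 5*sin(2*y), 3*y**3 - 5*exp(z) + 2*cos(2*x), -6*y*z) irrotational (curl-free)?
No, ∇×F = (-6*z + 5*exp(z), -2*y, 2*z - 4*sin(2*x) + 10*cos(2*y))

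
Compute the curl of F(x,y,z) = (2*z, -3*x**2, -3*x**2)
(0, 6*x + 2, -6*x)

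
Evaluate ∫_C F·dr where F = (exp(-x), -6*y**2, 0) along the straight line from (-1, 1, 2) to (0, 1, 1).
-1 + E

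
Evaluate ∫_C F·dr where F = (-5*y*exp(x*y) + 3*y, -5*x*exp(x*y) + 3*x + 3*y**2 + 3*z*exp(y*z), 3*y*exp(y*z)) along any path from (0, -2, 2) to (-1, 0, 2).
11 - 3*exp(-4)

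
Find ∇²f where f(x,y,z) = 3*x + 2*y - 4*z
0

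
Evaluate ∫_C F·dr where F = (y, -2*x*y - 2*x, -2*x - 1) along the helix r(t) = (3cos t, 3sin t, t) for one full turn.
-29*pi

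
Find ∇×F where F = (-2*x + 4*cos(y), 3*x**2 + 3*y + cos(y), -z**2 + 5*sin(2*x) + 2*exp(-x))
(0, -10*cos(2*x) + 2*exp(-x), 6*x + 4*sin(y))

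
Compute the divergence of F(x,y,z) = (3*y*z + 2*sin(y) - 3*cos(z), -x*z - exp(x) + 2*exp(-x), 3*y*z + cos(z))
3*y - sin(z)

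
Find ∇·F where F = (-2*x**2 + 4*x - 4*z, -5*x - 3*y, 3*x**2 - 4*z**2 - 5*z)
-4*x - 8*z - 4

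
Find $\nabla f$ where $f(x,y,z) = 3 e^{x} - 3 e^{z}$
(3*exp(x), 0, -3*exp(z))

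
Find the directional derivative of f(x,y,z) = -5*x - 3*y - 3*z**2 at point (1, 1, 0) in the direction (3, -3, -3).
-2*sqrt(3)/3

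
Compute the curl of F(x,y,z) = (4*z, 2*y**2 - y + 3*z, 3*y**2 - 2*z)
(6*y - 3, 4, 0)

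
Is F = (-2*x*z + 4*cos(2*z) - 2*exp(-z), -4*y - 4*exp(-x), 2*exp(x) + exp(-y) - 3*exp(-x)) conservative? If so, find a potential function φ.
No, ∇×F = (-exp(-y), -2*x - 2*exp(x) - 8*sin(2*z) + 2*exp(-z) - 3*exp(-x), 4*exp(-x)) ≠ 0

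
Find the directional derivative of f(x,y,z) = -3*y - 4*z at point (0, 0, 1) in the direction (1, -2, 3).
-3*sqrt(14)/7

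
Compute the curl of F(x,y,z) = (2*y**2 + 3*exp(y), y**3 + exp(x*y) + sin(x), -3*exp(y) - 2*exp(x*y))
(-2*x*exp(x*y) - 3*exp(y), 2*y*exp(x*y), y*exp(x*y) - 4*y - 3*exp(y) + cos(x))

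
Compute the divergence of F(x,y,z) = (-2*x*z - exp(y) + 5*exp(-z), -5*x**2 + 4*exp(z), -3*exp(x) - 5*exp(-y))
-2*z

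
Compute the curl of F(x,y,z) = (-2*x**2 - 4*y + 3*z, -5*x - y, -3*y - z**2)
(-3, 3, -1)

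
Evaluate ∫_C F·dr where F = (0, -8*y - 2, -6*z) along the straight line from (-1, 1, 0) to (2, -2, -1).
-9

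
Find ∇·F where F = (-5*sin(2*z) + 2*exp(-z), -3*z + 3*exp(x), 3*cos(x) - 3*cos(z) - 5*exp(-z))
3*sin(z) + 5*exp(-z)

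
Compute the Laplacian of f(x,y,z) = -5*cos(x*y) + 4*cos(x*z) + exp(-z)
5*x**2*cos(x*y) - 4*x**2*cos(x*z) + 5*y**2*cos(x*y) - 4*z**2*cos(x*z) + exp(-z)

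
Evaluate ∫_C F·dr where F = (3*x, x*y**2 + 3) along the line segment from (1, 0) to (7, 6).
486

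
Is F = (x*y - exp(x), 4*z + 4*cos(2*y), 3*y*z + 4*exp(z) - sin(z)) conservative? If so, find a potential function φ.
No, ∇×F = (3*z - 4, 0, -x) ≠ 0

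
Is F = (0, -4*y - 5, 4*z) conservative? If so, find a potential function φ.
Yes, F is conservative. φ = -2*y**2 - 5*y + 2*z**2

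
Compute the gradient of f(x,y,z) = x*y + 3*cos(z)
(y, x, -3*sin(z))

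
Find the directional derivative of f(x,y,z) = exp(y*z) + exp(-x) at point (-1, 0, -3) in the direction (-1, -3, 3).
sqrt(19)*(E + 9)/19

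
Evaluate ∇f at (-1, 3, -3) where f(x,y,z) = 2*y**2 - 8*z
(0, 12, -8)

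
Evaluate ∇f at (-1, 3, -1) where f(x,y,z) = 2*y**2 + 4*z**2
(0, 12, -8)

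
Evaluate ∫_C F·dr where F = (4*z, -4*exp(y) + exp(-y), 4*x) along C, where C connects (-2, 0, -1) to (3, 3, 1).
-4*exp(3) - exp(-3) + 9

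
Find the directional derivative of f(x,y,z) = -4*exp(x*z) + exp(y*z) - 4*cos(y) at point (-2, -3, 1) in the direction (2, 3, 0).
sqrt(13)*(-12*exp(3)*sin(3) - 8*E + 3)*exp(-3)/13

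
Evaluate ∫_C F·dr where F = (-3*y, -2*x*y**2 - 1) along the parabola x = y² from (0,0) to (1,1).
-17/5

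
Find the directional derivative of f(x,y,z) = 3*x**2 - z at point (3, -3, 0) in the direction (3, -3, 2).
26*sqrt(22)/11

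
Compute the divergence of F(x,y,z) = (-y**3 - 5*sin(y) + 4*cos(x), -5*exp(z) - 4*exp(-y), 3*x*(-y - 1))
-4*sin(x) + 4*exp(-y)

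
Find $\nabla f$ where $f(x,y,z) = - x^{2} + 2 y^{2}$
(-2*x, 4*y, 0)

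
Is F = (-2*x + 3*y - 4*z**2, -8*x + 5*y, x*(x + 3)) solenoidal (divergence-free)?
No, ∇·F = 3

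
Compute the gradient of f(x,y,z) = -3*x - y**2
(-3, -2*y, 0)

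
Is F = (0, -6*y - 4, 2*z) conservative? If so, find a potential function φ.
Yes, F is conservative. φ = -3*y**2 - 4*y + z**2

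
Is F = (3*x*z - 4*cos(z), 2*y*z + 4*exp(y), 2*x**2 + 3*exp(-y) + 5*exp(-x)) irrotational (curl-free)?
No, ∇×F = (-2*y - 3*exp(-y), -x + 4*sin(z) + 5*exp(-x), 0)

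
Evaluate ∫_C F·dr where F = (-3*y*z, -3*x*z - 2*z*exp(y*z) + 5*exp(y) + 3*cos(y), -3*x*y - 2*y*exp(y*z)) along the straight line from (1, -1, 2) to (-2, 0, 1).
-3 - 5*exp(-1) + 2*exp(-2) + 3*sin(1)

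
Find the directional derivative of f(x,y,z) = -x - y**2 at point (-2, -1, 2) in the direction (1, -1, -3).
-3*sqrt(11)/11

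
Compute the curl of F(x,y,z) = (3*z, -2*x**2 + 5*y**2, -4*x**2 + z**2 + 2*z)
(0, 8*x + 3, -4*x)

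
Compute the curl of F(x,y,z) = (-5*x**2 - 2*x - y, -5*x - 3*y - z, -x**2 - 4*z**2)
(1, 2*x, -4)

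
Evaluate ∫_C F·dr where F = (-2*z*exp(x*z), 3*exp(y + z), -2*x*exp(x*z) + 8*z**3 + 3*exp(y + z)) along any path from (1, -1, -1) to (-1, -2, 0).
-4 + 2*exp(-1)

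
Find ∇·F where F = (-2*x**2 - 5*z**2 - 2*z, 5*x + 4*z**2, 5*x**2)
-4*x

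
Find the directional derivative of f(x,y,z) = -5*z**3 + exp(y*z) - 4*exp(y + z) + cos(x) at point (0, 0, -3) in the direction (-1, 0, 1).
sqrt(2)*(-135*exp(3) - 4)*exp(-3)/2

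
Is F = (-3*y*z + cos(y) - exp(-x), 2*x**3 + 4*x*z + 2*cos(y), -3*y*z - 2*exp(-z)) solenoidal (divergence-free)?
No, ∇·F = -3*y - 2*sin(y) + 2*exp(-z) + exp(-x)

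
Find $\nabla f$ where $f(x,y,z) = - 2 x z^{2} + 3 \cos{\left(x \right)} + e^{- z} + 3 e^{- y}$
(-2*z**2 - 3*sin(x), -3*exp(-y), -4*x*z - exp(-z))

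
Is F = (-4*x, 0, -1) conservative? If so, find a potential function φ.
Yes, F is conservative. φ = -2*x**2 - z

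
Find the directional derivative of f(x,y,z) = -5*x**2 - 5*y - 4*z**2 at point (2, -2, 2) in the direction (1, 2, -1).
-7*sqrt(6)/3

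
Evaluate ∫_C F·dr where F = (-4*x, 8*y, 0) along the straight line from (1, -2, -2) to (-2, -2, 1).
-6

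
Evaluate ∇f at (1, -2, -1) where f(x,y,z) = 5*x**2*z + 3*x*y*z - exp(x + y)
(-4 - exp(-1), -3 - exp(-1), -1)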